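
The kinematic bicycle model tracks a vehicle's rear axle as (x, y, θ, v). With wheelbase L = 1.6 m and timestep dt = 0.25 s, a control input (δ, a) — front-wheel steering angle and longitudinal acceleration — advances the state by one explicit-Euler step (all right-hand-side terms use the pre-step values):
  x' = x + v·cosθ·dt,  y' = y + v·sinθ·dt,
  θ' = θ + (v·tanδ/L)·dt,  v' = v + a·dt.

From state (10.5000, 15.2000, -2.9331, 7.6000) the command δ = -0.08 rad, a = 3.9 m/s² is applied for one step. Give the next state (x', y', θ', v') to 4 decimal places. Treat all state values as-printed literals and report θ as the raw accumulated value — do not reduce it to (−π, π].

x' = 10.5000 + 7.6000·cos(-2.9331)·0.25 = 8.6411
y' = 15.2000 + 7.6000·sin(-2.9331)·0.25 = 14.8067
θ' = -2.9331 + (7.6000/1.6)·tan(-0.08)·0.25 = -3.0283
v' = 7.6000 + 3.9000·0.25 = 8.5750

(8.6411, 14.8067, -3.0283, 8.5750)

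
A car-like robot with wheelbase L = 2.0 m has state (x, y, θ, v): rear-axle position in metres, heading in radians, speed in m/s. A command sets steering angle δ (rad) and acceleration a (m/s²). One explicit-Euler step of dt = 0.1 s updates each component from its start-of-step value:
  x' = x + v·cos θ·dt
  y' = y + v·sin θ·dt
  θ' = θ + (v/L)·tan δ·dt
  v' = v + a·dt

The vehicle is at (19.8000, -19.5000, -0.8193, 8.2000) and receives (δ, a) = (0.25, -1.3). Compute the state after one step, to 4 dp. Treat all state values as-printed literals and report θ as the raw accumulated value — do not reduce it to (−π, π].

(20.3598, -20.0991, -0.7146, 8.0700)

x' = 19.8000 + 8.2000·cos(-0.8193)·0.1 = 20.3598
y' = -19.5000 + 8.2000·sin(-0.8193)·0.1 = -20.0991
θ' = -0.8193 + (8.2000/2.0)·tan(0.25)·0.1 = -0.7146
v' = 8.2000 − 1.3000·0.1 = 8.0700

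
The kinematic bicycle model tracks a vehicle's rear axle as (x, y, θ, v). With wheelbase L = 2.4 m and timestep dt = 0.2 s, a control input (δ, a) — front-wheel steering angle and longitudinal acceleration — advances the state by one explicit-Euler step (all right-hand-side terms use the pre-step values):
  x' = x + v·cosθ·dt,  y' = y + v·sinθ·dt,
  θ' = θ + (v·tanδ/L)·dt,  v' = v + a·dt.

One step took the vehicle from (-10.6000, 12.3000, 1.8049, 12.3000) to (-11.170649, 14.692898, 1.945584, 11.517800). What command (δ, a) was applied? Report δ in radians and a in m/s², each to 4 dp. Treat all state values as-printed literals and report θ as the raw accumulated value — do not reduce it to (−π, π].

δ = 0.1364, a = -3.9110

a = (v'−v)/dt = (-0.782200)/0.2 = -3.9110
Δθ = θ'−θ = 0.140684;  (v·dt/L) = 12.3000·0.2/2.4 = 1.025000
tan δ = Δθ·L/(v·dt) = 0.137253  →  δ = 0.1364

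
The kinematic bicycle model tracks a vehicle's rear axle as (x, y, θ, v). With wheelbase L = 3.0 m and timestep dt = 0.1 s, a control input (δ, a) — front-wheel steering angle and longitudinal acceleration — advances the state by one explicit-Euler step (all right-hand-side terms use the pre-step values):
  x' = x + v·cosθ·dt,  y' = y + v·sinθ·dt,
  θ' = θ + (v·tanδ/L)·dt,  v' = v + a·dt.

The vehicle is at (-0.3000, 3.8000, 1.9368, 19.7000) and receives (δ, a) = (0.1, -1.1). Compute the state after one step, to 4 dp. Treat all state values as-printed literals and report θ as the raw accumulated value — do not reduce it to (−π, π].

x' = -0.3000 + 19.7000·cos(1.9368)·0.1 = -1.0050
y' = 3.8000 + 19.7000·sin(1.9368)·0.1 = 5.6395
θ' = 1.9368 + (19.7000/3.0)·tan(0.1)·0.1 = 2.0027
v' = 19.7000 − 1.1000·0.1 = 19.5900

(-1.0050, 5.6395, 2.0027, 19.5900)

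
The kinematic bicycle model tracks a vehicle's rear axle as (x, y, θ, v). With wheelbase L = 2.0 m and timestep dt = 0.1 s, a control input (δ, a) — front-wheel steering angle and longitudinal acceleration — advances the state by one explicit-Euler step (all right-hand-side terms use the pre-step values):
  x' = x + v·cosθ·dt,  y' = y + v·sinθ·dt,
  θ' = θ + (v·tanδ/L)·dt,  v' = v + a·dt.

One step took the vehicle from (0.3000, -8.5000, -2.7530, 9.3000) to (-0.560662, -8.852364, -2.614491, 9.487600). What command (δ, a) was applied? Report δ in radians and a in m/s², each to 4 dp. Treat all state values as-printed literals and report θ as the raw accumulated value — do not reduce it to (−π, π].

a = (v'−v)/dt = (0.187600)/0.1 = 1.8760
Δθ = θ'−θ = 0.138509;  (v·dt/L) = 9.3000·0.1/2.0 = 0.465000
tan δ = Δθ·L/(v·dt) = 0.297869  →  δ = 0.2895

δ = 0.2895, a = 1.8760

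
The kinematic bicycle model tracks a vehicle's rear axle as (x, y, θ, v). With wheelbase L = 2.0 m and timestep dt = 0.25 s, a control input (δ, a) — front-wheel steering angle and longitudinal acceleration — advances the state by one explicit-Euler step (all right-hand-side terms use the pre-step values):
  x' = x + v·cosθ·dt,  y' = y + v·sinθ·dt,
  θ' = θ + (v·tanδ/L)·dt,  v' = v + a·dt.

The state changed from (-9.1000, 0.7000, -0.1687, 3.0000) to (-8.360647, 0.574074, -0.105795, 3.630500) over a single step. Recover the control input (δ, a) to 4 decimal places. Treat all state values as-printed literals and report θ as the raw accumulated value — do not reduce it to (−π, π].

a = (v'−v)/dt = (0.630500)/0.25 = 2.5220
Δθ = θ'−θ = 0.062905;  (v·dt/L) = 3.0000·0.25/2.0 = 0.375000
tan δ = Δθ·L/(v·dt) = 0.167747  →  δ = 0.1662

δ = 0.1662, a = 2.5220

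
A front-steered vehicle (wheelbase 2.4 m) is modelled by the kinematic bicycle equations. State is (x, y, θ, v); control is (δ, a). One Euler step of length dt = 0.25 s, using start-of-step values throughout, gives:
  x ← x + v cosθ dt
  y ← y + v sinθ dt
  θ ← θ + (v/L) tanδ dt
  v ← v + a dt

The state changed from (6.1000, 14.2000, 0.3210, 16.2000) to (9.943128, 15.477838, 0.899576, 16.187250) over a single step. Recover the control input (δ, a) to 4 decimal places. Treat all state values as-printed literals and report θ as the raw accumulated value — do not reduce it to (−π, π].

a = (v'−v)/dt = (-0.012750)/0.25 = -0.0510
Δθ = θ'−θ = 0.578576;  (v·dt/L) = 16.2000·0.25/2.4 = 1.687500
tan δ = Δθ·L/(v·dt) = 0.342860  →  δ = 0.3303

δ = 0.3303, a = -0.0510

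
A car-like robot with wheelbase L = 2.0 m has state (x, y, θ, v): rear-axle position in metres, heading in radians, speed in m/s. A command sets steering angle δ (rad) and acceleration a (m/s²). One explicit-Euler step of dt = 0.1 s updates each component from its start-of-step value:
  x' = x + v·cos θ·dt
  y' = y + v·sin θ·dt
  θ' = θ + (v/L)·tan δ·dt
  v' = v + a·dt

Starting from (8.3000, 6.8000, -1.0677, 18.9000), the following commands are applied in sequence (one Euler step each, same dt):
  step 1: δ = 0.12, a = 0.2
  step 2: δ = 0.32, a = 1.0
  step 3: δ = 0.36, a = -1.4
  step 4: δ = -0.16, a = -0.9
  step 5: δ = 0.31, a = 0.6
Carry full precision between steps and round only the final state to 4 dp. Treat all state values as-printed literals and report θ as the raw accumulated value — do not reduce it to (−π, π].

after step 1 (δ=0.12, a=0.2): (9.211246, 5.144183, -0.953753, 18.920000)
after step 2 (δ=0.32, a=1.0): (10.306007, 3.601081, -0.640258, 19.020000)
after step 3 (δ=0.36, a=-1.4): (11.831300, 2.464822, -0.282299, 18.880000)
after step 4 (δ=-0.16, a=-0.9): (13.644568, 1.938892, -0.434641, 18.790000)
after step 5 (δ=0.31, a=0.6): (15.348861, 1.147673, -0.133694, 18.850000)

(15.3489, 1.1477, -0.1337, 18.8500)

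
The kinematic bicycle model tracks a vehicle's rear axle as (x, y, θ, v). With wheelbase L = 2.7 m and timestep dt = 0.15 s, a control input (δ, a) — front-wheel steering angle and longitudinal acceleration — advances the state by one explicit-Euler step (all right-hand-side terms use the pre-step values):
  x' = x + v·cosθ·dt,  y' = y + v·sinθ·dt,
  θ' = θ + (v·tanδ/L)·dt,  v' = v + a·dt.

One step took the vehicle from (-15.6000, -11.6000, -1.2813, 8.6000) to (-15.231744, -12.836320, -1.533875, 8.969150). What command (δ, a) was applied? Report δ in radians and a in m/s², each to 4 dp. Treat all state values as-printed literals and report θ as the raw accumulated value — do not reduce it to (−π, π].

a = (v'−v)/dt = (0.369150)/0.15 = 2.4610
Δθ = θ'−θ = -0.252575;  (v·dt/L) = 8.6000·0.15/2.7 = 0.477778
tan δ = Δθ·L/(v·dt) = -0.528645  →  δ = -0.4863

δ = -0.4863, a = 2.4610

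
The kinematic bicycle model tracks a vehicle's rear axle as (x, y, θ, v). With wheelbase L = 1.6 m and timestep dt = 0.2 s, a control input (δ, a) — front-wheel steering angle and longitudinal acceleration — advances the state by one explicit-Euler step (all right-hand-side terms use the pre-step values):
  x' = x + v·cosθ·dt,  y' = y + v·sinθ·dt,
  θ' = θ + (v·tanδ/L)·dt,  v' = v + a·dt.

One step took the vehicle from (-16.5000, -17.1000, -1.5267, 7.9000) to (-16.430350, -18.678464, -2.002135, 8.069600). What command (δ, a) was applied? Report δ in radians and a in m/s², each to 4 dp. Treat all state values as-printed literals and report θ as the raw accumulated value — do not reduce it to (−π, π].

δ = -0.4487, a = 0.8480

a = (v'−v)/dt = (0.169600)/0.2 = 0.8480
Δθ = θ'−θ = -0.475435;  (v·dt/L) = 7.9000·0.2/1.6 = 0.987500
tan δ = Δθ·L/(v·dt) = -0.481453  →  δ = -0.4487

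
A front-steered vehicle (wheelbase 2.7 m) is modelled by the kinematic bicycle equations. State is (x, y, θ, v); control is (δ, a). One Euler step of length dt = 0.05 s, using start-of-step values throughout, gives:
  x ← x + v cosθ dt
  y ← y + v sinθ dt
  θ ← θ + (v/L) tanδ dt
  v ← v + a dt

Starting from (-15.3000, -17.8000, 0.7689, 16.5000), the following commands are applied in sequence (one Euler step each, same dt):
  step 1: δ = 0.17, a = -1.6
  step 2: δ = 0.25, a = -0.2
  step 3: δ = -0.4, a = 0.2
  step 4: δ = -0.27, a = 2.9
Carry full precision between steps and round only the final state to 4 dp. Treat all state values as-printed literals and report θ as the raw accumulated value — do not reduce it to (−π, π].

after step 1 (δ=0.17, a=-1.6): (-14.707092, -17.226340, 0.821351, 16.420000)
after step 2 (δ=0.25, a=-0.2): (-14.147800, -16.625314, 0.898994, 16.410000)
after step 3 (δ=-0.4, a=0.2): (-13.637122, -15.983107, 0.770511, 16.420000)
after step 4 (δ=-0.27, a=2.9): (-13.048010, -15.411279, 0.686356, 16.565000)

(-13.0480, -15.4113, 0.6864, 16.5650)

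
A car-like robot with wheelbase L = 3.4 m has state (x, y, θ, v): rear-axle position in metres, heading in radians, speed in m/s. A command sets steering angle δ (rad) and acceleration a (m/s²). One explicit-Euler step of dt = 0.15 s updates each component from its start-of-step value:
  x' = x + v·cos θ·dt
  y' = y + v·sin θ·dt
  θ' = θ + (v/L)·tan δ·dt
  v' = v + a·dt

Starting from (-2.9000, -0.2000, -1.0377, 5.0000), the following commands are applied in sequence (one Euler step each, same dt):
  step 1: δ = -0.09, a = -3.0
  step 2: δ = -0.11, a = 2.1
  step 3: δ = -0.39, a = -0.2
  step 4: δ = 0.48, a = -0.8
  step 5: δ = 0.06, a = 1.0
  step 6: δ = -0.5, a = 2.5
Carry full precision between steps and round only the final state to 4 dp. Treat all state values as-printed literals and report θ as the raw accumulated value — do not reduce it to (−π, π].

after step 1 (δ=-0.09, a=-3.0): (-2.518848, -0.845928, -1.057607, 4.550000)
after step 2 (δ=-0.11, a=2.1): (-2.183769, -1.440511, -1.079777, 4.865000)
after step 3 (δ=-0.39, a=-0.2): (-1.839674, -2.084043, -1.168003, 4.835000)
after step 4 (δ=0.48, a=-0.8): (-1.555383, -2.751251, -1.056952, 4.715000)
after step 5 (δ=0.06, a=1.0): (-1.207749, -3.367167, -1.044456, 4.865000)
after step 6 (δ=-0.5, a=2.5): (-0.841143, -3.998147, -1.161710, 5.240000)

(-0.8411, -3.9981, -1.1617, 5.2400)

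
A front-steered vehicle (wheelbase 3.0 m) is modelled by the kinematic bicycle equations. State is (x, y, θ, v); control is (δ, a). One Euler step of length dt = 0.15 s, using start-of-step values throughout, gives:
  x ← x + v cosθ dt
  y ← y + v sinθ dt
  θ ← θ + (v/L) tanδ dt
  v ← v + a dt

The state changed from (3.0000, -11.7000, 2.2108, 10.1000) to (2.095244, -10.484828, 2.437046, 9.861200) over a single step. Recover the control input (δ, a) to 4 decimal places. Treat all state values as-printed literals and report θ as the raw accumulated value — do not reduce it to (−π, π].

δ = 0.4212, a = -1.5920

a = (v'−v)/dt = (-0.238800)/0.15 = -1.5920
Δθ = θ'−θ = 0.226246;  (v·dt/L) = 10.1000·0.15/3.0 = 0.505000
tan δ = Δθ·L/(v·dt) = 0.448012  →  δ = 0.4212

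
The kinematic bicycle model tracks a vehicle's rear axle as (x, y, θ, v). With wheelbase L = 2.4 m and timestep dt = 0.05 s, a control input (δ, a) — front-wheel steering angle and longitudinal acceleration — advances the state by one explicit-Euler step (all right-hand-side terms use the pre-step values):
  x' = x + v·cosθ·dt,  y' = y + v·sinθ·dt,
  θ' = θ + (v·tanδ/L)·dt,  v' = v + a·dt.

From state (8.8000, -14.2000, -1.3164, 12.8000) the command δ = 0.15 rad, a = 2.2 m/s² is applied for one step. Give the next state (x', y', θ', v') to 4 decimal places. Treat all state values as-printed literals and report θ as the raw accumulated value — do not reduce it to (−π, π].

x' = 8.8000 + 12.8000·cos(-1.3164)·0.05 = 8.9611
y' = -14.2000 + 12.8000·sin(-1.3164)·0.05 = -14.8194
θ' = -1.3164 + (12.8000/2.4)·tan(0.15)·0.05 = -1.2761
v' = 12.8000 + 2.2000·0.05 = 12.9100

(8.9611, -14.8194, -1.2761, 12.9100)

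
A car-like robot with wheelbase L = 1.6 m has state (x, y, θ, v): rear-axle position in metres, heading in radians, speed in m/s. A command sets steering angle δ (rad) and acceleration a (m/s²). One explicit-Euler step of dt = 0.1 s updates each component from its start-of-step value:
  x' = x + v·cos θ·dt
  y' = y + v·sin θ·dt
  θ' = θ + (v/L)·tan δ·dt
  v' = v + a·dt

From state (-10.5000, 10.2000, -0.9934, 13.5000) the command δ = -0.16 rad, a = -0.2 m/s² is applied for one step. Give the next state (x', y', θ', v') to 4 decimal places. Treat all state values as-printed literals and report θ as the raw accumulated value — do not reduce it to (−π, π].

(-9.7631, 9.0689, -1.1296, 13.4800)

x' = -10.5000 + 13.5000·cos(-0.9934)·0.1 = -9.7631
y' = 10.2000 + 13.5000·sin(-0.9934)·0.1 = 9.0689
θ' = -0.9934 + (13.5000/1.6)·tan(-0.16)·0.1 = -1.1296
v' = 13.5000 − 0.2000·0.1 = 13.4800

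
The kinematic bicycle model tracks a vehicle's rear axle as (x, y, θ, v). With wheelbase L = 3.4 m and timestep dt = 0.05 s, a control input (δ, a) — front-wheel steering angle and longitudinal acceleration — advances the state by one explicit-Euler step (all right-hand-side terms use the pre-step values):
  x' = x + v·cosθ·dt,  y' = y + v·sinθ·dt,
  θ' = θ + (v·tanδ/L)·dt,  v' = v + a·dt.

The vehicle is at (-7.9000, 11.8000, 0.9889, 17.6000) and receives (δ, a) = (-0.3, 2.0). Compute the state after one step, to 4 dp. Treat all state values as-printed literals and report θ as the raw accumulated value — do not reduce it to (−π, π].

x' = -7.9000 + 17.6000·cos(0.9889)·0.05 = -7.4163
y' = 11.8000 + 17.6000·sin(0.9889)·0.05 = 12.5352
θ' = 0.9889 + (17.6000/3.4)·tan(-0.3)·0.05 = 0.9088
v' = 17.6000 + 2.0000·0.05 = 17.7000

(-7.4163, 12.5352, 0.9088, 17.7000)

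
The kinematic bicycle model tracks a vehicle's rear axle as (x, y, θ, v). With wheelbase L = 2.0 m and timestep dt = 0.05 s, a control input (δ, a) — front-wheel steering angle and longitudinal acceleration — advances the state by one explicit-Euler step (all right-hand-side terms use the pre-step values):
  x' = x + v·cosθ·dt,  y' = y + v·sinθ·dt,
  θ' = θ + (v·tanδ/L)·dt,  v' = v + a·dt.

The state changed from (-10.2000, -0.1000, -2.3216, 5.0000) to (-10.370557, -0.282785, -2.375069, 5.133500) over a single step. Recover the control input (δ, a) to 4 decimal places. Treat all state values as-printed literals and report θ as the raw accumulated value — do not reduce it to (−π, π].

a = (v'−v)/dt = (0.133500)/0.05 = 2.6700
Δθ = θ'−θ = -0.053469;  (v·dt/L) = 5.0000·0.05/2.0 = 0.125000
tan δ = Δθ·L/(v·dt) = -0.427752  →  δ = -0.4042

δ = -0.4042, a = 2.6700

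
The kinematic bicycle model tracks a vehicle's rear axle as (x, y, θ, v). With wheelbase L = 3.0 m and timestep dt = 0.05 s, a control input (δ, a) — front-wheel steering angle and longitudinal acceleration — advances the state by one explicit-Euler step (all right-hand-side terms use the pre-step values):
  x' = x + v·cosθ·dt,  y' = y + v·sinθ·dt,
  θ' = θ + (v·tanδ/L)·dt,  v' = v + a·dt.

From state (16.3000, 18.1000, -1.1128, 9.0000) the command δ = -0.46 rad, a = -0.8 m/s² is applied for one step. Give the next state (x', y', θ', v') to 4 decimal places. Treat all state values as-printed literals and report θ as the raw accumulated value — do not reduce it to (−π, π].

(16.4990, 17.6964, -1.1871, 8.9600)

x' = 16.3000 + 9.0000·cos(-1.1128)·0.05 = 16.4990
y' = 18.1000 + 9.0000·sin(-1.1128)·0.05 = 17.6964
θ' = -1.1128 + (9.0000/3.0)·tan(-0.46)·0.05 = -1.1871
v' = 9.0000 − 0.8000·0.05 = 8.9600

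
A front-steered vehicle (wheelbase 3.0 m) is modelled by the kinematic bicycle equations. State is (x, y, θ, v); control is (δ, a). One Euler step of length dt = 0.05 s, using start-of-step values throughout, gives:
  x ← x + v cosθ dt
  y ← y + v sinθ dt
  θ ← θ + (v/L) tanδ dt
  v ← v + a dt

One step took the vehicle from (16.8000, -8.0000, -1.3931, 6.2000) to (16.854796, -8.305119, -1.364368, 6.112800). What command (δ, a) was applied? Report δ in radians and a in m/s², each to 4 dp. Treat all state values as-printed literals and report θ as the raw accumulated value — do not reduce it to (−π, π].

δ = 0.2712, a = -1.7440

a = (v'−v)/dt = (-0.087200)/0.05 = -1.7440
Δθ = θ'−θ = 0.028732;  (v·dt/L) = 6.2000·0.05/3.0 = 0.103333
tan δ = Δθ·L/(v·dt) = 0.278052  →  δ = 0.2712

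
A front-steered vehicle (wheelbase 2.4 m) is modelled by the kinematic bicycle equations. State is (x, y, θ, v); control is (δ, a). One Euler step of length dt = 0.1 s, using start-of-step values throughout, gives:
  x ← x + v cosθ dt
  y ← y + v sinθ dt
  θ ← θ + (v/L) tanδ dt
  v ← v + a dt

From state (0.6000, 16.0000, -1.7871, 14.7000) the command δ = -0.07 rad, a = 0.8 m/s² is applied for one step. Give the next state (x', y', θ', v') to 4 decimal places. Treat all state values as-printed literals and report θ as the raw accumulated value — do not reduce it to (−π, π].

x' = 0.6000 + 14.7000·cos(-1.7871)·0.1 = 0.2845
y' = 16.0000 + 14.7000·sin(-1.7871)·0.1 = 14.5643
θ' = -1.7871 + (14.7000/2.4)·tan(-0.07)·0.1 = -1.8300
v' = 14.7000 + 0.8000·0.1 = 14.7800

(0.2845, 14.5643, -1.8300, 14.7800)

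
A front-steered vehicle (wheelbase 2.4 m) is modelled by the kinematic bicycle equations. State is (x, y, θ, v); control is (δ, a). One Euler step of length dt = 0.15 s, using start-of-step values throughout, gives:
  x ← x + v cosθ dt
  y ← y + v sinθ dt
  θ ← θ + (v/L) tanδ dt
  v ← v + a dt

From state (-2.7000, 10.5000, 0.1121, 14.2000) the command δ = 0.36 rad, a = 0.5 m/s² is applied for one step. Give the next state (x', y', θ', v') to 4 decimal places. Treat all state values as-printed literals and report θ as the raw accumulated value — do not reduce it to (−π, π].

(-0.5834, 10.7383, 0.4462, 14.2750)

x' = -2.7000 + 14.2000·cos(0.1121)·0.15 = -0.5834
y' = 10.5000 + 14.2000·sin(0.1121)·0.15 = 10.7383
θ' = 0.1121 + (14.2000/2.4)·tan(0.36)·0.15 = 0.4462
v' = 14.2000 + 0.5000·0.15 = 14.2750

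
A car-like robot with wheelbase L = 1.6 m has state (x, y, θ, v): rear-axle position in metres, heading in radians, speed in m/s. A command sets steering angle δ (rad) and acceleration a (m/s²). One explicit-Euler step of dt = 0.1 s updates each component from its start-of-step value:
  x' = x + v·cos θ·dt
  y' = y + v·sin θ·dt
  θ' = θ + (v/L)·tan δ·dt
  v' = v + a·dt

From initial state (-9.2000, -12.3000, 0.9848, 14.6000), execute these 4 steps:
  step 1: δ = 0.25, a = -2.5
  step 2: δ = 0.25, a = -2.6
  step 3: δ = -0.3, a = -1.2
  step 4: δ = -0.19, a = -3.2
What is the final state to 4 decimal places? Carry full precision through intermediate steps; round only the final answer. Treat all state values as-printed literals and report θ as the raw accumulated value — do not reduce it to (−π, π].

(-7.1829, -7.0502, 1.0065, 13.6500)

after step 1 (δ=0.25, a=-2.5): (-8.392577, -11.083584, 1.217800, 14.350000)
after step 2 (δ=0.25, a=-2.6): (-7.896481, -9.737065, 1.446809, 14.090000)
after step 3 (δ=-0.3, a=-1.2): (-7.722230, -8.338881, 1.174400, 13.970000)
after step 4 (δ=-0.19, a=-3.2): (-7.182853, -7.050207, 1.006481, 13.650000)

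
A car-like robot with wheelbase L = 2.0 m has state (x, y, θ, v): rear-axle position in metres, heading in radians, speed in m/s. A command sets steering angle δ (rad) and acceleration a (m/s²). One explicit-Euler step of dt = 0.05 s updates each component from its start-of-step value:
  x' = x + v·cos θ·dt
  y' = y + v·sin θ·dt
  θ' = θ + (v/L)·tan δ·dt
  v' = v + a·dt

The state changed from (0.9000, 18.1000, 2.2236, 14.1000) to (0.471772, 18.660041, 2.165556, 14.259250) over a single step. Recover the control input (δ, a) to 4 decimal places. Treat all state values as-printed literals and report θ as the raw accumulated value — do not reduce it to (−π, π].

δ = -0.1632, a = 3.1850

a = (v'−v)/dt = (0.159250)/0.05 = 3.1850
Δθ = θ'−θ = -0.058044;  (v·dt/L) = 14.1000·0.05/2.0 = 0.352500
tan δ = Δθ·L/(v·dt) = -0.164664  →  δ = -0.1632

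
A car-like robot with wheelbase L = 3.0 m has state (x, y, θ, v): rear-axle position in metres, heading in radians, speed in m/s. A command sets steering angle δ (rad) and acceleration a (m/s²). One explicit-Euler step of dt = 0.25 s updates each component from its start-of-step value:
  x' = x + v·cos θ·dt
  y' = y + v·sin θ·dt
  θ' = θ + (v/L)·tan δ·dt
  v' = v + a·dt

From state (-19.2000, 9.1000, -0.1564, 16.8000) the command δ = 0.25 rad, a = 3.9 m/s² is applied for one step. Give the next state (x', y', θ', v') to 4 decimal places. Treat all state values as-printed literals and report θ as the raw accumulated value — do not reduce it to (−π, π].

x' = -19.2000 + 16.8000·cos(-0.1564)·0.25 = -15.0513
y' = 9.1000 + 16.8000·sin(-0.1564)·0.25 = 8.4458
θ' = -0.1564 + (16.8000/3.0)·tan(0.25)·0.25 = 0.2011
v' = 16.8000 + 3.9000·0.25 = 17.7750

(-15.0513, 8.4458, 0.2011, 17.7750)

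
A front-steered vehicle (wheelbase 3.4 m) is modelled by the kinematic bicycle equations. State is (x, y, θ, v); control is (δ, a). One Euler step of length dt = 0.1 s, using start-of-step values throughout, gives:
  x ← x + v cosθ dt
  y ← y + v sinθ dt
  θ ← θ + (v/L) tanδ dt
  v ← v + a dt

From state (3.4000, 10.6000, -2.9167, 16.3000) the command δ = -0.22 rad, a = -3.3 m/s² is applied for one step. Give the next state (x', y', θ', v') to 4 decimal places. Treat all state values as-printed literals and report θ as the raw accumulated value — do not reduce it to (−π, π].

x' = 3.4000 + 16.3000·cos(-2.9167)·0.1 = 1.8110
y' = 10.6000 + 16.3000·sin(-2.9167)·0.1 = 10.2365
θ' = -2.9167 + (16.3000/3.4)·tan(-0.22)·0.1 = -3.0239
v' = 16.3000 − 3.3000·0.1 = 15.9700

(1.8110, 10.2365, -3.0239, 15.9700)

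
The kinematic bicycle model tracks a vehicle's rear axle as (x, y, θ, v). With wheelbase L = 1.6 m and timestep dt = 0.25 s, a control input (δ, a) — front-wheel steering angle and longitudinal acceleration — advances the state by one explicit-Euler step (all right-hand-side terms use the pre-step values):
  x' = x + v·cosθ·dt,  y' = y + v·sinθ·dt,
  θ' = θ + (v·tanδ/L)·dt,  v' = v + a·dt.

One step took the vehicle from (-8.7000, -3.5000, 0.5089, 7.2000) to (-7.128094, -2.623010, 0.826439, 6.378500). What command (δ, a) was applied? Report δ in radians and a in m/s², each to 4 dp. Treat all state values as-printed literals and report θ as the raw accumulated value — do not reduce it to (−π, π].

δ = 0.2751, a = -3.2860

a = (v'−v)/dt = (-0.821500)/0.25 = -3.2860
Δθ = θ'−θ = 0.317539;  (v·dt/L) = 7.2000·0.25/1.6 = 1.125000
tan δ = Δθ·L/(v·dt) = 0.282257  →  δ = 0.2751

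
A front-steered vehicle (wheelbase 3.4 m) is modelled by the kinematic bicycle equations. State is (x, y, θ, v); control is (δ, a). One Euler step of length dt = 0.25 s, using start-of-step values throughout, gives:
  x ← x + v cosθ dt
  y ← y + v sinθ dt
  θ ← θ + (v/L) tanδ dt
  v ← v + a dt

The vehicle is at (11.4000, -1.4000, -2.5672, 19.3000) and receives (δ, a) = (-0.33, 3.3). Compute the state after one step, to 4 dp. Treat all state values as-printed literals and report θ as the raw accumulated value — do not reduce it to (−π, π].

(7.3493, -4.0215, -3.0533, 20.1250)

x' = 11.4000 + 19.3000·cos(-2.5672)·0.25 = 7.3493
y' = -1.4000 + 19.3000·sin(-2.5672)·0.25 = -4.0215
θ' = -2.5672 + (19.3000/3.4)·tan(-0.33)·0.25 = -3.0533
v' = 19.3000 + 3.3000·0.25 = 20.1250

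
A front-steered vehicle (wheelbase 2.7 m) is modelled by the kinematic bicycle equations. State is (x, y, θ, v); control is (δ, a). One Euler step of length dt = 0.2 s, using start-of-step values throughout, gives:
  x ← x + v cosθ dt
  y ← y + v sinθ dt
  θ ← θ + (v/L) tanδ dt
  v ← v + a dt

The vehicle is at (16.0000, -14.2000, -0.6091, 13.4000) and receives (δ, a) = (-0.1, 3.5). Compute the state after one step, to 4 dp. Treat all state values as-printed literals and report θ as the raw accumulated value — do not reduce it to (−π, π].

x' = 16.0000 + 13.4000·cos(-0.6091)·0.2 = 18.1980
y' = -14.2000 + 13.4000·sin(-0.6091)·0.2 = -15.7333
θ' = -0.6091 + (13.4000/2.7)·tan(-0.1)·0.2 = -0.7087
v' = 13.4000 + 3.5000·0.2 = 14.1000

(18.1980, -15.7333, -0.7087, 14.1000)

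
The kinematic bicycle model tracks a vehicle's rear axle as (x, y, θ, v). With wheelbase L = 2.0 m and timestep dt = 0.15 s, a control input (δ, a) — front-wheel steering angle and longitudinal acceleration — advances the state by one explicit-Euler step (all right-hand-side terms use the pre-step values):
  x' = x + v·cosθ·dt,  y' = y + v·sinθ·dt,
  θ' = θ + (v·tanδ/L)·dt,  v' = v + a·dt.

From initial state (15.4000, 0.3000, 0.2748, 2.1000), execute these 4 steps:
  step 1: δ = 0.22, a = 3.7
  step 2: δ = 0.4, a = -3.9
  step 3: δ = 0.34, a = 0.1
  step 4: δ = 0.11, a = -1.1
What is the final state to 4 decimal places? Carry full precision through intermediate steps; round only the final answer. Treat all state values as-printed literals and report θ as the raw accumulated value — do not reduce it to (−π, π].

after step 1 (δ=0.22, a=3.7): (15.703181, 0.385477, 0.310020, 2.655000)
after step 2 (δ=0.4, a=-3.9): (16.082445, 0.506974, 0.394209, 2.070000)
after step 3 (δ=0.34, a=0.1): (16.369130, 0.626230, 0.449126, 2.085000)
after step 4 (δ=0.11, a=-1.1): (16.650864, 0.762019, 0.466397, 1.920000)

(16.6509, 0.7620, 0.4664, 1.9200)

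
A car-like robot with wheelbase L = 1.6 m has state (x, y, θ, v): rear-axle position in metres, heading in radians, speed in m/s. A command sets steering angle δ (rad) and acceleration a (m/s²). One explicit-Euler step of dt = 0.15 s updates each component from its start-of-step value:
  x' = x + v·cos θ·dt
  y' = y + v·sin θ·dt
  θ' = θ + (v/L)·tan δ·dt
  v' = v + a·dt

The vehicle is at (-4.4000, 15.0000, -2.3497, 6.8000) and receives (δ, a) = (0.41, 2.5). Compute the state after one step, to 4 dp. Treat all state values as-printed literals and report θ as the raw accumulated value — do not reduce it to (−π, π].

x' = -4.4000 + 6.8000·cos(-2.3497)·0.15 = -5.1165
y' = 15.0000 + 6.8000·sin(-2.3497)·0.15 = 14.2741
θ' = -2.3497 + (6.8000/1.6)·tan(0.41)·0.15 = -2.0726
v' = 6.8000 + 2.5000·0.15 = 7.1750

(-5.1165, 14.2741, -2.0726, 7.1750)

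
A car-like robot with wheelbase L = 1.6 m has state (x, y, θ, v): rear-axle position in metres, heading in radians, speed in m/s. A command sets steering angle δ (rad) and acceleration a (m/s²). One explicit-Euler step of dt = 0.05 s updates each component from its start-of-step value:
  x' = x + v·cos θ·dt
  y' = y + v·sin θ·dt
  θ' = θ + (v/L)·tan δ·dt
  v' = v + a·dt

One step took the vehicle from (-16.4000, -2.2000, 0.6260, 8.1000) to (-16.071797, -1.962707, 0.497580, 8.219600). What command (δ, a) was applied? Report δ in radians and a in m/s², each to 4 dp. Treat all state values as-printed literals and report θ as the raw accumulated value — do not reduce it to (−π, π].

a = (v'−v)/dt = (0.119600)/0.05 = 2.3920
Δθ = θ'−θ = -0.128420;  (v·dt/L) = 8.1000·0.05/1.6 = 0.253125
tan δ = Δθ·L/(v·dt) = -0.507338  →  δ = -0.4695

δ = -0.4695, a = 2.3920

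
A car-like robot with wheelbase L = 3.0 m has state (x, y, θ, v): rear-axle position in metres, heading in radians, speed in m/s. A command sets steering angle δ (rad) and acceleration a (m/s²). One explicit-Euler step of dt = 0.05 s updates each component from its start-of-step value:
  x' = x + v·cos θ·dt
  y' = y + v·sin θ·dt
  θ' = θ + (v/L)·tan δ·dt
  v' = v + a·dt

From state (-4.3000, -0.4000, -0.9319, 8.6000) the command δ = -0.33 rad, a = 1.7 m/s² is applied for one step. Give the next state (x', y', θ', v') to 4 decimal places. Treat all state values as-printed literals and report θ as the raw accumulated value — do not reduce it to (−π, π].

(-4.0436, -0.7452, -0.9810, 8.6850)

x' = -4.3000 + 8.6000·cos(-0.9319)·0.05 = -4.0436
y' = -0.4000 + 8.6000·sin(-0.9319)·0.05 = -0.7452
θ' = -0.9319 + (8.6000/3.0)·tan(-0.33)·0.05 = -0.9810
v' = 8.6000 + 1.7000·0.05 = 8.6850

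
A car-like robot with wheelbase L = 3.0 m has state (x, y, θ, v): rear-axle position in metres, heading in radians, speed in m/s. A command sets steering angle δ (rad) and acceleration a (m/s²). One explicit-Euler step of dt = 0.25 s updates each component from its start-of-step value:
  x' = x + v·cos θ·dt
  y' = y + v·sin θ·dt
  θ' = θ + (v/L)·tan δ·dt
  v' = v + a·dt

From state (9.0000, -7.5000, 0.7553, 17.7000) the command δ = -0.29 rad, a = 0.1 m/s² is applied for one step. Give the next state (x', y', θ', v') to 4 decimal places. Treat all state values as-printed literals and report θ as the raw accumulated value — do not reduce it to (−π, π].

x' = 9.0000 + 17.7000·cos(0.7553)·0.25 = 12.2217
y' = -7.5000 + 17.7000·sin(0.7553)·0.25 = -4.4666
θ' = 0.7553 + (17.7000/3.0)·tan(-0.29)·0.25 = 0.3151
v' = 17.7000 + 0.1000·0.25 = 17.7250

(12.2217, -4.4666, 0.3151, 17.7250)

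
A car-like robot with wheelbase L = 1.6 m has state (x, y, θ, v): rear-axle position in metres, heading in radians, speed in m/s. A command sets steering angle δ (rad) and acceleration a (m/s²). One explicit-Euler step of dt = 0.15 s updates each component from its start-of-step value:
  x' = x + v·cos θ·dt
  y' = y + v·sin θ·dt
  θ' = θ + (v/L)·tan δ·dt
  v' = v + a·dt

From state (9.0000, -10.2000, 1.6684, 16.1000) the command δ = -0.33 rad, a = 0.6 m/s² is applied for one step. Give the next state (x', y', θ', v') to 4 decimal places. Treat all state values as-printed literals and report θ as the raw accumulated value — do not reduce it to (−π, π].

(8.7647, -7.7965, 1.1514, 16.1900)

x' = 9.0000 + 16.1000·cos(1.6684)·0.15 = 8.7647
y' = -10.2000 + 16.1000·sin(1.6684)·0.15 = -7.7965
θ' = 1.6684 + (16.1000/1.6)·tan(-0.33)·0.15 = 1.1514
v' = 16.1000 + 0.6000·0.15 = 16.1900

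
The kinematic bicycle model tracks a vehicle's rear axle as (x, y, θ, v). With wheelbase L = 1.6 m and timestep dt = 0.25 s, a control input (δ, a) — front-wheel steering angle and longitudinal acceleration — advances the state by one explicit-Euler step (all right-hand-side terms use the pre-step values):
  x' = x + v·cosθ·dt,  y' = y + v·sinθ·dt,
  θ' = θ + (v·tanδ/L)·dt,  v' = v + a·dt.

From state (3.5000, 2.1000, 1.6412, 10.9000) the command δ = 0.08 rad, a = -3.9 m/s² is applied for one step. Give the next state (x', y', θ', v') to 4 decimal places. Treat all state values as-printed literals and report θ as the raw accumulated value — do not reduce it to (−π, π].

(3.3083, 4.8182, 1.7777, 9.9250)

x' = 3.5000 + 10.9000·cos(1.6412)·0.25 = 3.3083
y' = 2.1000 + 10.9000·sin(1.6412)·0.25 = 4.8182
θ' = 1.6412 + (10.9000/1.6)·tan(0.08)·0.25 = 1.7777
v' = 10.9000 − 3.9000·0.25 = 9.9250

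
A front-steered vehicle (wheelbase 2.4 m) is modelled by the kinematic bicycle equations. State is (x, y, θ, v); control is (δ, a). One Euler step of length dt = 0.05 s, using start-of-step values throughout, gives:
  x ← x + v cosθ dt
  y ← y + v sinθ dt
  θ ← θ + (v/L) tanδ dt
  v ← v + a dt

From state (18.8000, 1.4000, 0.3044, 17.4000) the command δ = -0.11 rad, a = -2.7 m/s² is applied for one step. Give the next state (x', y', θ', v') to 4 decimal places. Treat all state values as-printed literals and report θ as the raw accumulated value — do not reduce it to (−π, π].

x' = 18.8000 + 17.4000·cos(0.3044)·0.05 = 19.6300
y' = 1.4000 + 17.4000·sin(0.3044)·0.05 = 1.6608
θ' = 0.3044 + (17.4000/2.4)·tan(-0.11)·0.05 = 0.2644
v' = 17.4000 − 2.7000·0.05 = 17.2650

(19.6300, 1.6608, 0.2644, 17.2650)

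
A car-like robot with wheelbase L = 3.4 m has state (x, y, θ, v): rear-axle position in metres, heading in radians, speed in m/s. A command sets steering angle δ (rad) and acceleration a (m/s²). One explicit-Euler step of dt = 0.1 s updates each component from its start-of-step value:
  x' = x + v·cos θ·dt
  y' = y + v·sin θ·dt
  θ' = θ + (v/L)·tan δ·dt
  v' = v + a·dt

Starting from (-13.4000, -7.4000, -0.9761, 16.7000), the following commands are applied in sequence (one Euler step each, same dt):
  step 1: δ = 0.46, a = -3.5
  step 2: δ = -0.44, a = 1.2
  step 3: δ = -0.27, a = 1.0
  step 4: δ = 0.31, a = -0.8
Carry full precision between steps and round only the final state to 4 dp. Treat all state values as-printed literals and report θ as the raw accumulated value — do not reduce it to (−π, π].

after step 1 (δ=0.46, a=-3.5): (-12.464370, -8.783292, -0.732747, 16.350000)
after step 2 (δ=-0.44, a=1.2): (-11.249010, -9.876967, -0.959137, 16.470000)
after step 3 (δ=-0.27, a=1.0): (-10.303259, -11.225360, -1.093202, 16.570000)
after step 4 (δ=0.31, a=-0.8): (-9.541629, -12.696947, -0.937090, 16.490000)

(-9.5416, -12.6969, -0.9371, 16.4900)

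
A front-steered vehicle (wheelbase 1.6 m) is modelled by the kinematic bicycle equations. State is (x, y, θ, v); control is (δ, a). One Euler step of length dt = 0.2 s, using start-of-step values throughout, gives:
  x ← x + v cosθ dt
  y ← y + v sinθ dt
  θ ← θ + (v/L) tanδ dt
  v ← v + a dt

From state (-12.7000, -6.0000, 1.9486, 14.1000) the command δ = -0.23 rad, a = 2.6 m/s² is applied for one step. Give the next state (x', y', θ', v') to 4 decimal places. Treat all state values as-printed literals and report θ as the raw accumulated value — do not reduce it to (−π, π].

(-13.7402, -3.3789, 1.5359, 14.6200)

x' = -12.7000 + 14.1000·cos(1.9486)·0.2 = -13.7402
y' = -6.0000 + 14.1000·sin(1.9486)·0.2 = -3.3789
θ' = 1.9486 + (14.1000/1.6)·tan(-0.23)·0.2 = 1.5359
v' = 14.1000 + 2.6000·0.2 = 14.6200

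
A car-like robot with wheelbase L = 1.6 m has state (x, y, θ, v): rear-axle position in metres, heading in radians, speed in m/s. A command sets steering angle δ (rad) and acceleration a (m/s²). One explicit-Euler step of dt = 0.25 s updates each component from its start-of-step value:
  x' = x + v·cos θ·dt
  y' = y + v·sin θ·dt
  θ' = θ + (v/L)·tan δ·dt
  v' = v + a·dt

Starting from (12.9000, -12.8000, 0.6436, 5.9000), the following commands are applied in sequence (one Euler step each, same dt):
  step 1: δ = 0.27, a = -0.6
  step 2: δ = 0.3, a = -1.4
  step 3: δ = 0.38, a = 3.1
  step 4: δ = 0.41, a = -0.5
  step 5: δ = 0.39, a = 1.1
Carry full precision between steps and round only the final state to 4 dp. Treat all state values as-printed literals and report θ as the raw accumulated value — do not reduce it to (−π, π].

after step 1 (δ=0.27, a=-0.6): (14.079912, -11.914883, 0.898736, 5.750000)
after step 2 (δ=0.3, a=-1.4): (14.974899, -10.789981, 1.176656, 5.400000)
after step 3 (δ=0.38, a=3.1): (15.493319, -9.543490, 1.513660, 6.175000)
after step 4 (δ=0.41, a=-0.5): (15.581475, -8.002259, 1.933011, 6.050000)
after step 5 (δ=0.39, a=1.1): (15.045526, -6.587898, 2.321587, 6.325000)

(15.0455, -6.5879, 2.3216, 6.3250)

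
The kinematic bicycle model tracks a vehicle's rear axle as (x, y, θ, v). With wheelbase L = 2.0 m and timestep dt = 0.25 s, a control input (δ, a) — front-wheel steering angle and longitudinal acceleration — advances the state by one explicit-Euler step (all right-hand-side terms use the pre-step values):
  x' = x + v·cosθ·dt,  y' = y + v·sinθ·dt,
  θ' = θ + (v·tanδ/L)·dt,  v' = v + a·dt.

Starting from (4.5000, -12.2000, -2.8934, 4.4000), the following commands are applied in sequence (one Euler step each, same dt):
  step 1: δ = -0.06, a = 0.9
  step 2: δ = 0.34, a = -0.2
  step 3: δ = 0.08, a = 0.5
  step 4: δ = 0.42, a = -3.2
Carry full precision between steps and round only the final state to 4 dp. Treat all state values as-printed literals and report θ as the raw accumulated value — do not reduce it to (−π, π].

(0.2096, -13.7105, -2.4137, 3.9000)

after step 1 (δ=-0.06, a=0.9): (3.433706, -12.470218, -2.926440, 4.625000)
after step 2 (δ=0.34, a=-0.2): (2.304115, -12.717073, -2.721936, 4.575000)
after step 3 (δ=0.08, a=0.5): (1.259610, -13.183091, -2.676088, 4.700000)
after step 4 (δ=0.42, a=-3.2): (0.209636, -13.710518, -2.413726, 3.900000)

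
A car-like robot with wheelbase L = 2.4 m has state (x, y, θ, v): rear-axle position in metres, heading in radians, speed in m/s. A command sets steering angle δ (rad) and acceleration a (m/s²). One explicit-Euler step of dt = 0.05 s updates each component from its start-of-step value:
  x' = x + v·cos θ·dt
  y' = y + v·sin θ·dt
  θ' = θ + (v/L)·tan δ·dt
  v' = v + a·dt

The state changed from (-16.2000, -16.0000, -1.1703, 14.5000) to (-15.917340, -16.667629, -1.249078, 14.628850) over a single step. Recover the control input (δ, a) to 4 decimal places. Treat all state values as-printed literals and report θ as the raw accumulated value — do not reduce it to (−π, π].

δ = -0.2551, a = 2.5770

a = (v'−v)/dt = (0.128850)/0.05 = 2.5770
Δθ = θ'−θ = -0.078778;  (v·dt/L) = 14.5000·0.05/2.4 = 0.302083
tan δ = Δθ·L/(v·dt) = -0.260782  →  δ = -0.2551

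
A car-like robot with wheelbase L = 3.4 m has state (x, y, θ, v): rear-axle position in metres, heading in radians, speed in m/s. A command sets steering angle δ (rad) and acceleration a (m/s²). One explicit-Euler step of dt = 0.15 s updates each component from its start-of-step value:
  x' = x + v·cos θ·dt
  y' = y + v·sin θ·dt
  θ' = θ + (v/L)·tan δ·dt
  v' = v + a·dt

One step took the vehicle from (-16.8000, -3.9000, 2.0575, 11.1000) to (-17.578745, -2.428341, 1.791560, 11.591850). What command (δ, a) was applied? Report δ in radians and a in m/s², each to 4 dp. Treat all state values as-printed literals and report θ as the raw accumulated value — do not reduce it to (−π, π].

δ = -0.4975, a = 3.2790

a = (v'−v)/dt = (0.491850)/0.15 = 3.2790
Δθ = θ'−θ = -0.265940;  (v·dt/L) = 11.1000·0.15/3.4 = 0.489706
tan δ = Δθ·L/(v·dt) = -0.543061  →  δ = -0.4975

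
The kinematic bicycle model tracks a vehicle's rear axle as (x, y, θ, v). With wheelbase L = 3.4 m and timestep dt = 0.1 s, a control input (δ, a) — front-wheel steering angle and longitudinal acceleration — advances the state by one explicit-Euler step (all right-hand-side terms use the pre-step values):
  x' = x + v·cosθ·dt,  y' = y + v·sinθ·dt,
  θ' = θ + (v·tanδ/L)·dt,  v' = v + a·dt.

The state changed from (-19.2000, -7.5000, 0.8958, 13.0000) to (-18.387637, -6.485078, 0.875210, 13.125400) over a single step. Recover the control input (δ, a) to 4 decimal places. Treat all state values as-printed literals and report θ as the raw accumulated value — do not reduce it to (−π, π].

δ = -0.0538, a = 1.2540

a = (v'−v)/dt = (0.125400)/0.1 = 1.2540
Δθ = θ'−θ = -0.020590;  (v·dt/L) = 13.0000·0.1/3.4 = 0.382353
tan δ = Δθ·L/(v·dt) = -0.053851  →  δ = -0.0538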